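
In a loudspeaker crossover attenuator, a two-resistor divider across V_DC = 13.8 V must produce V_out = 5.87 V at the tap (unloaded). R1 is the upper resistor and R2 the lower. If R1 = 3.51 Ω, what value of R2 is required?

R2 ≈ 2.60 Ω

The divider ratio is R2/(R1+R2) = 5.87/13.8 = 0.4254.
So R2 = R1 · V_out/(V_DC − V_out) = 3.51 × 5.87/(13.8 − 5.87) = 3.51 × 0.7402 = 2.598 Ω.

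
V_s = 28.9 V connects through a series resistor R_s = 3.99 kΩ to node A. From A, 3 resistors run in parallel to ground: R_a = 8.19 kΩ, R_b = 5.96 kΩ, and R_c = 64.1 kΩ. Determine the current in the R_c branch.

Parallel bank: R_p = 1/(1/8.19 + 1/5.96 + 1/64.1) = 3.273 kΩ.
V_A = 28.9 × 3.273/7.263 = 13.02 V.
Branch current I = V_A/R_c = 13.02/64.1 = 0.2032 mA.
(Check via current divider: I_total = 3.979 mA; share G_k/ΣG = 0.05107 → same result.)

I ≈ 0.203 mA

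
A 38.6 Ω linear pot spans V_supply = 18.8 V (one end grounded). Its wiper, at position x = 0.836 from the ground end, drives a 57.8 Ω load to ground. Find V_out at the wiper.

V_out ≈ 14.4 V

The pot divides into 6.330 Ω above the wiper and 32.27 Ω below.
R_L loads the lower segment: effective lower R = 20.71 Ω.
V_out = 18.8 × 20.71/(6.330 + 20.71) = 14.40 V.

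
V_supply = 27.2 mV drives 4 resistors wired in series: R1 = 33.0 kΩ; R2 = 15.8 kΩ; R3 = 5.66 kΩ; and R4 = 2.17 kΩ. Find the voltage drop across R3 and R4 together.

Total series resistance ΣR = 33.0 + 15.8 + 5.66 + 2.17 = 56.63 kΩ.
R_{R3..R4} = 5.66 + 2.17 = 7.830 kΩ.
Voltage divider: V = V_supply · (7.830 / 56.63) = 27.2 × 0.1383 = 3.761 mV.

V ≈ 3.76 mV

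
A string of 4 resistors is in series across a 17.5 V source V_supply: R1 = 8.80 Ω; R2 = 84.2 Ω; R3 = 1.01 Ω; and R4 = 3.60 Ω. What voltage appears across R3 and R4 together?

Total series resistance ΣR = 8.80 + 84.2 + 1.01 + 3.60 = 97.61 Ω.
R_{R3..R4} = 1.01 + 3.60 = 4.610 Ω.
Voltage divider: V = V_supply · (4.610 / 97.61) = 17.5 × 0.04723 = 0.8265 V.

V ≈ 0.827 V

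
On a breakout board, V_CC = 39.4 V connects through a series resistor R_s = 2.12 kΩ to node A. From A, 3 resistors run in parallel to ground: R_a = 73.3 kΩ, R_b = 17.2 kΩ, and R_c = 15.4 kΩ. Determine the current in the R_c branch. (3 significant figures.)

Combine the parallel branches: R_p = (1/73.3 + 1/17.2 + 1/15.4)⁻¹ = 7.314 kΩ.
V_A = 39.4 × 7.314/9.434 = 30.55 V.
I(R_c) = V_A / R_c = 30.55/15.4 = 1.984 mA.
(Check via current divider: I_total = 4.176 mA; share G_k/ΣG = 0.4750 → same result.)

I ≈ 1.98 mA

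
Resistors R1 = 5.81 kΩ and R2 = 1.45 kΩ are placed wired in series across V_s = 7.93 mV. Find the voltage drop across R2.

ΣR = 5.81 + 1.45 = 7.260 kΩ.
By the voltage-divider rule, V = 7.93 × 1.450/7.260 = 1.584 mV.

V ≈ 1.58 mV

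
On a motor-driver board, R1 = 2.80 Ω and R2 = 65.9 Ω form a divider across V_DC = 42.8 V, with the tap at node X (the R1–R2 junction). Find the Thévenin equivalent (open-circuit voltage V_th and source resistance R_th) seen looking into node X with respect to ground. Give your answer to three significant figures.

V_th is the unloaded tap voltage: V_DC · R2/(R1+R2) = 42.8 × 0.9592 = 41.06 V.
Zeroing V_DC shorts the top of R1 to ground, so R_th = R1 ‖ R2 = 2.686 Ω.

V_th ≈ 41.1 V, R_th ≈ 2.69 Ω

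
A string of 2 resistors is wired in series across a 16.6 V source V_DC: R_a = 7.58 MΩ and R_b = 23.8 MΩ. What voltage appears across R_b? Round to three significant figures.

V ≈ 12.6 V

ΣR = 7.58 + 23.8 = 31.38 MΩ.
V = V_DC · R/ΣR = 16.6 × 0.7584 = 12.59 V.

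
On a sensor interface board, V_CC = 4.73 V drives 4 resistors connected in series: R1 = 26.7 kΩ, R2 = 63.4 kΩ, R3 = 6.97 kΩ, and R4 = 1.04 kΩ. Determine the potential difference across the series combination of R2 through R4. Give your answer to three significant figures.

V ≈ 3.44 V

Series total: ΣR = 26.7 + 63.4 + 6.97 + 1.04 = 98.11 kΩ.
R_{R2..R4} = 63.4 + 6.97 + 1.04 = 71.41 kΩ.
Voltage divider: V = V_CC · (71.41 / 98.11) = 4.73 × 0.7279 = 3.443 V.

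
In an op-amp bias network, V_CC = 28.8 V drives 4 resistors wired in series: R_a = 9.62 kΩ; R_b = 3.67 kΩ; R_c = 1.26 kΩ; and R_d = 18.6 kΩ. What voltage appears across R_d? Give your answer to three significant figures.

Total series resistance ΣR = 9.62 + 3.67 + 1.26 + 18.6 = 33.15 kΩ.
V = V_CC · R/ΣR = 28.8 × 0.5611 = 16.16 V.

V ≈ 16.2 V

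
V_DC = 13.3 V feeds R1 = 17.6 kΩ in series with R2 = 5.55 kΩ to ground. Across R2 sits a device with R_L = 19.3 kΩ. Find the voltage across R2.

R2 ‖ R_L = (5.55 × 19.3)/(5.55 + 19.3) = 4.310 kΩ.
Voltage divider with the loaded lower leg: V_out = 13.3 × 4.310/(17.6 + 4.310) = 13.3 × 0.1967 = 2.617 V.

V_out ≈ 2.62 V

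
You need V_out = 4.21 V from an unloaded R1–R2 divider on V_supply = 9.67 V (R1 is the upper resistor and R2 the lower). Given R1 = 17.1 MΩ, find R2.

R2 ≈ 13.2 MΩ

The divider ratio is R2/(R1+R2) = 4.21/9.67 = 0.4354.
Rearranging, R2 = R1·k/(1−k) = 17.1 × 0.7711 = 13.19 MΩ.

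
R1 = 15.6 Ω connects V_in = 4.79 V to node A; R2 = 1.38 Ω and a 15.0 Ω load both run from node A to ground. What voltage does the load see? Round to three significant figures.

First combine the lower leg with the load: R2 ‖ R_L = 1.264 Ω.
Now apply the divider: V_out = 4.79 × 0.07494 = 0.3590 V.

V_out ≈ 0.359 V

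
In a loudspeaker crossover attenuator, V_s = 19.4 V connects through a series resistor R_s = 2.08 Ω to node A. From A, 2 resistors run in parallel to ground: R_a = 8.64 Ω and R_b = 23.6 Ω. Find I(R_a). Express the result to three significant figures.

Parallel bank: R_p = 1/(1/8.64 + 1/23.6) = 6.325 Ω.
V_A = 19.4 × 6.325/8.405 = 14.60 V.
Branch current I = V_A/R_a = 14.60/8.64 = 1.690 A.

I ≈ 1.69 A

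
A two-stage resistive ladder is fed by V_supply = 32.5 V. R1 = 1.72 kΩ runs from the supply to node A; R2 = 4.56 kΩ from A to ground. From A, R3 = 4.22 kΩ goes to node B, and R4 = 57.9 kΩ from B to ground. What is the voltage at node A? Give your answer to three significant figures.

Looking into the second stage from A: R3 + R4 = 62.12 kΩ appears in parallel with R2.
R2 ‖ (R3+R4) = 4.248 kΩ.
First divider: V_A = V_supply · 4.248/(1.72 + 4.248) = 23.13 V.

V_A ≈ 23.1 V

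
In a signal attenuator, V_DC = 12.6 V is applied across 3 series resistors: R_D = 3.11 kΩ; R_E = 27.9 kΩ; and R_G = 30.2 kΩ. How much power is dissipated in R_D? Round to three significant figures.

P ≈ 0.132 mW

The common current is I = 12.6/61.21 = 0.2058 mA.
P = I²R = 0.04237 × 3.11 = 0.1318 mW.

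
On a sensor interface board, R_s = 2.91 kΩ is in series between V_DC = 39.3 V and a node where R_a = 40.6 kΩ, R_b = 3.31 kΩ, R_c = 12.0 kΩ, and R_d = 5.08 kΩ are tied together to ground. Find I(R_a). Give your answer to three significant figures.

Equivalent of the parallel group: R_p = 1.648 kΩ.
V_A by voltage divider: V_A = 39.3 × 1.648/(2.91 + 1.648) = 14.21 V.
Branch current I = V_A/R_a = 14.21/40.6 = 0.3499 mA.

I ≈ 0.350 mA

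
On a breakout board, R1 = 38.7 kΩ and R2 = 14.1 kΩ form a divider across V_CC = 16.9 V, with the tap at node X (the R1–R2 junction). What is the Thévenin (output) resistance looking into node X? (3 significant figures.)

R_th ≈ 10.3 kΩ

Looking into X with the source shorted: R_th = R1·R2/(R1+R2) = 38.70 × 14.1/52.80 = 10.33 kΩ.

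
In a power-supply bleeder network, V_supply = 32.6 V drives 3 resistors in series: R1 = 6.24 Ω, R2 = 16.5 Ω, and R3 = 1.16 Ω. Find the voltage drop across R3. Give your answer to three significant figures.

ΣR = 6.24 + 16.5 + 1.16 = 23.90 Ω.
Voltage divider: V = V_supply · (1.160 / 23.90) = 32.6 × 0.04854 = 1.582 V.

V ≈ 1.58 V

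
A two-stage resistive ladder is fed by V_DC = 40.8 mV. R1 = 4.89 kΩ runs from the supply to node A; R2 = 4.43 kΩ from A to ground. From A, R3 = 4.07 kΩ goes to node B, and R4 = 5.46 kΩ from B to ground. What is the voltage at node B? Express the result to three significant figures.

V_B ≈ 8.93 mV

Looking into the second stage from A: R3 + R4 = 9.530 kΩ appears in parallel with R2.
R2 ‖ (R3+R4) = 3.024 kΩ.
So V_A = 40.8 × 0.3821 = 15.59 mV.
V_B = V_A × 0.5729 = 8.932 mV.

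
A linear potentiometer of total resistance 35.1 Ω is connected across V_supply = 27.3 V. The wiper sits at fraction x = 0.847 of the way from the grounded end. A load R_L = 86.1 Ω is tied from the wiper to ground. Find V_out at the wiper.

The pot divides into 5.370 Ω above the wiper and 29.73 Ω below.
(x·R_p) ‖ R_L = 22.10 Ω.
V_out = 27.3 × 22.10/(5.370 + 22.10) = 21.96 V.

V_out ≈ 22.0 V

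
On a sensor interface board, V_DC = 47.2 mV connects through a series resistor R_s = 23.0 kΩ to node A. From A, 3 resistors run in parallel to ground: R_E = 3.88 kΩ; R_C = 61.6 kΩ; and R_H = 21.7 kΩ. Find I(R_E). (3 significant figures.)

I ≈ 1.45 µA

Combine the parallel branches: R_p = (1/3.88 + 1/61.6 + 1/21.7)⁻¹ = 3.125 kΩ.
V_A = 47.2 × 3.125/26.12 = 5.645 mV.
I(R_E) = V_A / R_E = 5.645/3.88 = 1.455 µA.
(Equivalently: I_total = 1.807 µA, then current-divider fraction G_k/ΣG = 0.8053.)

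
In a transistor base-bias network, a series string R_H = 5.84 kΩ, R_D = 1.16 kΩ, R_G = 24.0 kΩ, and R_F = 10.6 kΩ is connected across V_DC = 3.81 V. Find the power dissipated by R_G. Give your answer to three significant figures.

P ≈ 0.201 mW

Series current I = V_DC/ΣR = 3.81/41.60 = 0.09159 mA.
P = I²R = 0.008388 × 24.0 = 0.2013 mW.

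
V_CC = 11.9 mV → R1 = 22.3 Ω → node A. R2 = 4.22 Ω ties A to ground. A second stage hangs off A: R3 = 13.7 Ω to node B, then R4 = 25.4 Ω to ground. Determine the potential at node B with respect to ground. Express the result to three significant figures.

V_B ≈ 1.13 mV

Looking into the second stage from A: R3 + R4 = 39.10 Ω appears in parallel with R2.
R2 ‖ (R3+R4) = 3.809 Ω.
V_A = 11.9 × 3.809/(22.3 + 3.809) = 1.736 mV.
V_B = V_A × 0.6496 = 1.128 mV.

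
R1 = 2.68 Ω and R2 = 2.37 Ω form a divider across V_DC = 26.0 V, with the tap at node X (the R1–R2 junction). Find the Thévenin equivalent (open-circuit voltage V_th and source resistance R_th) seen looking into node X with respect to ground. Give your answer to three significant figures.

V_th ≈ 12.2 V, R_th ≈ 1.26 Ω

Open-circuit (no load on X): V_th = V_DC · R2/(R1 + R2) = 26.0 × 2.37/(2.680 + 2.37) = 12.20 V.
Zeroing V_DC shorts the top of R1 to ground, so R_th = R1 ‖ R2 = 1.258 Ω.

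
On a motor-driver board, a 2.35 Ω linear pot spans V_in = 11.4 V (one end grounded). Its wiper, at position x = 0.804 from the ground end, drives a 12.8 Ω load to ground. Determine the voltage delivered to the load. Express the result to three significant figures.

V_out ≈ 8.91 V

Lower segment x·R_p = 1.889 Ω; upper segment (1−x)·R_p = 0.4606 Ω.
R_L loads the lower segment: effective lower R = 1.646 Ω.
Then V_out = V_in · 1.646/(0.4606 + 1.646) = 8.908 V.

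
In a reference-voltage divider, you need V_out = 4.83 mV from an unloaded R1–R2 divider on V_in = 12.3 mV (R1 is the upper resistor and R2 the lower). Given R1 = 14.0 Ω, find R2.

R2 ≈ 9.05 Ω

V_out/V_in = R2/(R1+R2) = 0.3927.
So R2 = R1 · V_out/(V_in − V_out) = 14.0 × 4.83/(12.3 − 4.83) = 14.0 × 0.6466 = 9.052 Ω.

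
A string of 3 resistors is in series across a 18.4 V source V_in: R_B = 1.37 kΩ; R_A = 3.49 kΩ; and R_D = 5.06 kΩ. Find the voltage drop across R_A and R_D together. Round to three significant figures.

Series total: ΣR = 1.37 + 3.49 + 5.06 = 9.920 kΩ.
R_{R_A..R_D} = 3.49 + 5.06 = 8.550 kΩ.
By the voltage-divider rule, V = 18.4 × 8.550/9.920 = 15.86 V.

V ≈ 15.9 V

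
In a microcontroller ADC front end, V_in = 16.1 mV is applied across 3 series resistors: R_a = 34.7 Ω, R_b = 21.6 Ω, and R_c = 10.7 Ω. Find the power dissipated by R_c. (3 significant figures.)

ΣR = 67.00 Ω → I = 16.1/67.00 = 0.2403 mA.
P(R_c) = I²·R_c = (0.2403)² × 10.7 = 0.6179 µW.

P ≈ 0.618 µW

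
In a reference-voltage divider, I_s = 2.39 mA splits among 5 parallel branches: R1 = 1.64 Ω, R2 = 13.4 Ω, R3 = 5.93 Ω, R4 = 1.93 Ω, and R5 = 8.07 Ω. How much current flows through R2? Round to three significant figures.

ΣG = 1/1.64 + 1/13.4 + 1/5.93 + 1/1.93 + 1/8.07 = 1.495.
By the current-divider rule, I = I_s · G_k/ΣG = 2.39 × 0.04992 = 0.1193 mA.

I ≈ 0.119 mA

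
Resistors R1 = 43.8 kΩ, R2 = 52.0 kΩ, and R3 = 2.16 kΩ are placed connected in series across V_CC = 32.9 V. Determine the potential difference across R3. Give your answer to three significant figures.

Total series resistance ΣR = 43.8 + 52.0 + 2.16 = 97.96 kΩ.
Voltage divider: V = V_CC · (2.160 / 97.96) = 32.9 × 0.02205 = 0.7254 V.

V ≈ 0.725 V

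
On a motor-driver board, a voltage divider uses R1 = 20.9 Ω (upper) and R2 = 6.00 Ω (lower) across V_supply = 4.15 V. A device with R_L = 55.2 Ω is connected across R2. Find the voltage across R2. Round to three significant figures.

V_out ≈ 0.854 V

First combine the lower leg with the load: R2 ‖ R_L = 5.412 Ω.
Voltage divider with the loaded lower leg: V_out = 4.15 × 5.412/(20.9 + 5.412) = 4.15 × 0.2057 = 0.8536 V.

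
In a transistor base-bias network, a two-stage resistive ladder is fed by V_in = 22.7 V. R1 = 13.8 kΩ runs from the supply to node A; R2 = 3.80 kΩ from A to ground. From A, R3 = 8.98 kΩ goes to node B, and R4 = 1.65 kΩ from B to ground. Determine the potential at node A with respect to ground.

V_A ≈ 3.83 V

Node A sees R2 in parallel with the series input of stage 2, R3 + R4 = 10.63 kΩ.
Effective lower resistance at A: R2 ‖ 10.63 = 2.799 kΩ.
So V_A = 22.7 × 0.1686 = 3.828 V.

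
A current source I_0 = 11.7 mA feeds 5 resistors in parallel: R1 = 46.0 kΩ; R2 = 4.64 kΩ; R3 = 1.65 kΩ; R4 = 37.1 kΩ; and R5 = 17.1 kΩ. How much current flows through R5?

Conductances: ΣG = 1/46.0 + 1/4.64 + 1/1.65 + 1/37.1 + 1/17.1 = 0.9288 (1/kΩ).
By the current-divider rule, I = I_0 · G_k/ΣG = 11.7 × 0.06297 = 0.7367 mA.

I ≈ 0.737 mA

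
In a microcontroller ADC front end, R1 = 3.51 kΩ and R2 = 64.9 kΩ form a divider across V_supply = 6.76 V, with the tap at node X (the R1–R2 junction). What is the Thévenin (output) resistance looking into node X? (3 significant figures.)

Zeroing V_supply shorts the top of R1 to ground, so R_th = R1 ‖ R2 = 3.330 kΩ.

R_th ≈ 3.33 kΩ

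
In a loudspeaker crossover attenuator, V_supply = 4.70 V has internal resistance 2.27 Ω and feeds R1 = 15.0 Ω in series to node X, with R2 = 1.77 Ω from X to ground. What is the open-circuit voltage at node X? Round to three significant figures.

V_th ≈ 0.437 V

R1' = 2.27 + 15.0 = 17.27 Ω (source resistance + R1).
V_th is the unloaded tap voltage: V_supply · R2/(R1'+R2) = 4.70 × 0.09296 = 0.4369 V.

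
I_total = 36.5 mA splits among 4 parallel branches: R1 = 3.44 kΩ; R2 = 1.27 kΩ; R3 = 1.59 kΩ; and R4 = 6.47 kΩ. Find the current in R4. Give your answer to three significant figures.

Total conductance ΣG = 1/3.44 + 1/1.27 + 1/1.59 + 1/6.47 = 1.862 (units of 1/kΩ).
R4 takes the fraction G_k/ΣG = 0.1546/1.862 = 0.08303, so I = 36.5 × 0.08303 = 3.030 mA.

I ≈ 3.03 mA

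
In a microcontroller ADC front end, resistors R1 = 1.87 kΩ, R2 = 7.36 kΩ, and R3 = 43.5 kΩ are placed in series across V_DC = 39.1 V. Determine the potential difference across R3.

ΣR = 1.87 + 7.36 + 43.5 = 52.73 kΩ.
Voltage divider: V = V_DC · (43.50 / 52.73) = 39.1 × 0.8250 = 32.26 V.

V ≈ 32.3 V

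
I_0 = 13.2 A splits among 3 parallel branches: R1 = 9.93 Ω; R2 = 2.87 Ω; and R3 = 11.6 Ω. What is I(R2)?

Conductances: ΣG = 1/9.93 + 1/2.87 + 1/11.6 = 0.5353 (1/Ω).
R2 takes the fraction G_k/ΣG = 0.3484/0.5353 = 0.6509, so I = 13.2 × 0.6509 = 8.591 A.

I ≈ 8.59 A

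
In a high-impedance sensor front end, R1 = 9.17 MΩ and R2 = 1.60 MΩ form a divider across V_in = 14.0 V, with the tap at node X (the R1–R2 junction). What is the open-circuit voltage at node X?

With X open, the divider is unloaded: V_th = 14.0 × 1.60/10.77 = 2.080 V.

V_th ≈ 2.08 V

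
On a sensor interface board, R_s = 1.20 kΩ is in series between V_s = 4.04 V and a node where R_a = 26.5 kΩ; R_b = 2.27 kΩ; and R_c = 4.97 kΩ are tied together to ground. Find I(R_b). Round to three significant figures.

Equivalent of the parallel group: R_p = 1.472 kΩ.
V_A by voltage divider: V_A = 4.04 × 1.472/(1.20 + 1.472) = 2.225 V.
I(R_b) = V_A / R_b = 2.225/2.27 = 0.9804 mA.

I ≈ 0.980 mA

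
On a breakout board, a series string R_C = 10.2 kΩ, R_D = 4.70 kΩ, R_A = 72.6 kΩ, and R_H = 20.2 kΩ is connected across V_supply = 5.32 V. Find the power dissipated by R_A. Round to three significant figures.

ΣR = 107.7 kΩ → I = 5.32/107.7 = 0.04940 mA.
P = I²R = 0.002440 × 72.6 = 0.1771 mW.

P ≈ 0.177 mW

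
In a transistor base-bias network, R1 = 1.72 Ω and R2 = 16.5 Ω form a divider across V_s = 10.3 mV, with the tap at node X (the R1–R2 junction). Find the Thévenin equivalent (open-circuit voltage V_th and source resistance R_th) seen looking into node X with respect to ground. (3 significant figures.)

V_th ≈ 9.33 mV, R_th ≈ 1.56 Ω

V_th is the unloaded tap voltage: V_s · R2/(R1+R2) = 10.3 × 0.9056 = 9.328 mV.
With V_s suppressed (replaced by a short), R_th = R1 ‖ R2 = (1.720 × 16.5)/(1.720 + 16.5) = 1.558 Ω.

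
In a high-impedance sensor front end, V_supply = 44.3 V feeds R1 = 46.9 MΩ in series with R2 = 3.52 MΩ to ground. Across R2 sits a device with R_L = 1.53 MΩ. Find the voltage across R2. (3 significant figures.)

R2 ‖ R_L = (3.52 × 1.53)/(3.52 + 1.53) = 1.066 MΩ.
Voltage divider with the loaded lower leg: V_out = 44.3 × 1.066/(46.9 + 1.066) = 44.3 × 0.02223 = 0.9849 V.
(Unloaded it would be 3.09 V; the load pulls it down.)

V_out ≈ 0.985 V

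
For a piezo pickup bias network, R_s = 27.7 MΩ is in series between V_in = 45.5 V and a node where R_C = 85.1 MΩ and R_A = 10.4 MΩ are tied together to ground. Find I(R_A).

I ≈ 1.10 µA

Parallel bank: R_p = 1/(1/85.1 + 1/10.4) = 9.267 MΩ.
V_A by voltage divider: V_A = 45.5 × 9.267/(27.7 + 9.267) = 11.41 V.
I(R_A) = V_A / R_A = 11.41/10.4 = 1.097 µA.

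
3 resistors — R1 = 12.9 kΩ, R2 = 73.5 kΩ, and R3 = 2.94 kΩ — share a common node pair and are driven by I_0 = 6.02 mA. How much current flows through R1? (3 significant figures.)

Total conductance ΣG = 1/12.9 + 1/73.5 + 1/2.94 = 0.4313 (units of 1/kΩ).
Current divider: I(R1) = I_0 · G_k/ΣG = 6.02 × (0.07752/0.4313) = 6.02 × 0.1798 = 1.082 mA.

I ≈ 1.08 mA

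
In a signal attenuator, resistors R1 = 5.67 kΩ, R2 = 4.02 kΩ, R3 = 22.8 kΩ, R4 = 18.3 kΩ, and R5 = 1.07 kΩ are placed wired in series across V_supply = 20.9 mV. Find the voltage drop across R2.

Total series resistance ΣR = 5.67 + 4.02 + 22.8 + 18.3 + 1.07 = 51.86 kΩ.
V = V_supply · R/ΣR = 20.9 × 0.07752 = 1.620 mV.

V ≈ 1.62 mV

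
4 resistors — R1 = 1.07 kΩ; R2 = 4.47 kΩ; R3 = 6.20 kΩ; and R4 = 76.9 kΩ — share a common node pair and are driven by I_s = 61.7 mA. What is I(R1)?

I ≈ 43.3 mA

Total conductance ΣG = 1/1.07 + 1/4.47 + 1/6.20 + 1/76.9 = 1.333 (units of 1/kΩ).
R1 takes the fraction G_k/ΣG = 0.9346/1.333 = 0.7013, so I = 61.7 × 0.7013 = 43.27 mA.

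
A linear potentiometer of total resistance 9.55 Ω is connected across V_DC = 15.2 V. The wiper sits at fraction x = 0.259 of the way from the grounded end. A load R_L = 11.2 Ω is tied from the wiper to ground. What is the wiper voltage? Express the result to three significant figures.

V_out ≈ 3.38 V

Lower segment x·R_p = 2.473 Ω; upper segment (1−x)·R_p = 7.077 Ω.
R_L loads the lower segment: effective lower R = 2.026 Ω.
V_out = 15.2 × 2.026/(7.077 + 2.026) = 3.383 V.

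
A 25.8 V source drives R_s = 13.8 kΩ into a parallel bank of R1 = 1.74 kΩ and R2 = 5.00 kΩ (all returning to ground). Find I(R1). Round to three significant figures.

Equivalent of the parallel group: R_p = 1.291 kΩ.
V_A = 25.8 × 1.291/15.09 = 2.207 V.
Branch current I = V_A/R1 = 2.207/1.74 = 1.268 mA.
(Equivalently: I_total = 1.710 mA, then current-divider fraction G_k/ΣG = 0.7418.)

I ≈ 1.27 mA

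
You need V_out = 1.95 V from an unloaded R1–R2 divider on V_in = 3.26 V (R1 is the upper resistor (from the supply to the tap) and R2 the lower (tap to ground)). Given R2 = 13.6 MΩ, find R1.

R1 ≈ 9.14 MΩ

V_out/V_in = R2/(R1+R2) = 0.5982.
Rearranging, R1 = R2·(1−k)/k = 13.6 × 0.6718 = 9.136 MΩ.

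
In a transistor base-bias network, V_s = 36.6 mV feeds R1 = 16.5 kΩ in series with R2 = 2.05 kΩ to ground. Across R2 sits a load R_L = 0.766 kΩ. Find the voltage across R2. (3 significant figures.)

First combine the lower leg with the load: R2 ‖ R_L = 0.5576 kΩ.
Now apply the divider: V_out = 36.6 × 0.03269 = 1.196 mV.
(Unloaded it would be 4.04 mV; the load pulls it down.)

V_out ≈ 1.20 mV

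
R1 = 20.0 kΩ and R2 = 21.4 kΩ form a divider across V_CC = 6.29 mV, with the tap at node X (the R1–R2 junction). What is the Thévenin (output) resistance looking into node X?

Looking into X with the source shorted: R_th = R1·R2/(R1+R2) = 20.00 × 21.4/41.40 = 10.34 kΩ.

R_th ≈ 10.3 kΩ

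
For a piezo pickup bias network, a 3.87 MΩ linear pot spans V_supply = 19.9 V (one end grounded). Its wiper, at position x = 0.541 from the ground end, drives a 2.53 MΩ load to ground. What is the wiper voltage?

V_out ≈ 7.80 V

Split the track: R_lower = x·R_p = 2.094 MΩ, R_upper = (1−x)·R_p = 1.776 MΩ.
Lower segment in parallel with the load: 2.094 ‖ 2.53 = 1.146 MΩ.
V_out = 19.9 × 1.146/(1.776 + 1.146) = 7.802 V.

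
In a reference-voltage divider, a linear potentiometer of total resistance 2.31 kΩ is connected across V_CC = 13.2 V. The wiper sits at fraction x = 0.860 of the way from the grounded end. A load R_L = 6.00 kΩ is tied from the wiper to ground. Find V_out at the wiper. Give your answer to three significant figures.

Lower segment x·R_p = 1.987 kΩ; upper segment (1−x)·R_p = 0.3234 kΩ.
(x·R_p) ‖ R_L = 1.492 kΩ.
Then V_out = V_CC · 1.492/(0.3234 + 1.492) = 10.85 V.
(Unloaded: V_out = x·V_CC = 11.4 V.)

V_out ≈ 10.8 V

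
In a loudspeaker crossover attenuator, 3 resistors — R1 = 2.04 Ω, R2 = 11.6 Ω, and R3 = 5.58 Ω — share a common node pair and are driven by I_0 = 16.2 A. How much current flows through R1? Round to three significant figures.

I ≈ 10.5 A

ΣG = 1/2.04 + 1/11.6 + 1/5.58 = 0.7556.
By the current-divider rule, I = I_0 · G_k/ΣG = 16.2 × 0.6487 = 10.51 A.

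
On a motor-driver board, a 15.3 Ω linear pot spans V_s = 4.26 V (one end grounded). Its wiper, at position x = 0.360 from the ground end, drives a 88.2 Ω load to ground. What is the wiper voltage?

Split the track: R_lower = x·R_p = 5.508 Ω, R_upper = (1−x)·R_p = 9.792 Ω.
(x·R_p) ‖ R_L = 5.184 Ω.
Loaded-divider output: V_out = 4.26 × 0.3462 = 1.475 V.

V_out ≈ 1.47 V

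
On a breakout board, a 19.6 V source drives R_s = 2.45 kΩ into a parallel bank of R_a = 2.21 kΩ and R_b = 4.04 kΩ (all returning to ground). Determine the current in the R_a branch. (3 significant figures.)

I ≈ 3.27 mA

Equivalent of the parallel group: R_p = 1.429 kΩ.
V_A by voltage divider: V_A = 19.6 × 1.429/(2.45 + 1.429) = 7.219 V.
Branch current I = V_A/R_a = 7.219/2.21 = 3.267 mA.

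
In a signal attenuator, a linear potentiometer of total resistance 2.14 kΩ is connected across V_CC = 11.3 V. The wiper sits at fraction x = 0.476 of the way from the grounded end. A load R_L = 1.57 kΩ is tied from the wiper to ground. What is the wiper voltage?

Lower segment x·R_p = 1.019 kΩ; upper segment (1−x)·R_p = 1.121 kΩ.
(x·R_p) ‖ R_L = 0.6178 kΩ.
Then V_out = V_CC · 0.6178/(1.121 + 0.6178) = 4.014 V.

V_out ≈ 4.01 V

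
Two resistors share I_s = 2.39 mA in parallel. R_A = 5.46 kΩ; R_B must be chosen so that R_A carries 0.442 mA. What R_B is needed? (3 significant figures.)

R_B ≈ 1.24 kΩ

Two-branch current divider: I_A = I_s · R_B/(R_A + R_B).
0.442/2.39 = R_B/(R_A + R_B) → R_B = R_A · (0.1849)/(1 − 0.1849) = 5.46 × 0.2269 = 1.239 kΩ.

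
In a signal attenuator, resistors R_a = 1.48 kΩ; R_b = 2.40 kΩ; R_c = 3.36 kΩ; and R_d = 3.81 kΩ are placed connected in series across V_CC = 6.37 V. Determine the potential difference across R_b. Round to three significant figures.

V ≈ 1.38 V

ΣR = 1.48 + 2.40 + 3.36 + 3.81 = 11.05 kΩ.
Voltage divider: V = V_CC · (2.400 / 11.05) = 6.37 × 0.2172 = 1.384 V.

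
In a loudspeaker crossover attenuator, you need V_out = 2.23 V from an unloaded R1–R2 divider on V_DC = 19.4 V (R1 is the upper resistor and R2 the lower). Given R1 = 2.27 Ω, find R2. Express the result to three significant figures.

R2 ≈ 0.295 Ω

V_out/V_DC = R2/(R1+R2) = 0.1149.
Rearranging, R2 = R1·k/(1−k) = 2.27 × 0.1299 = 0.2948 Ω.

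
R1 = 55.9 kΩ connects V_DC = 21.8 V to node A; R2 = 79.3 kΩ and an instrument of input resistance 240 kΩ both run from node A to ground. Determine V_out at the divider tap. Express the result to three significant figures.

V_out ≈ 11.2 V

First combine the lower leg with the load: R2 ‖ R_L = 59.61 kΩ.
Now apply the divider: V_out = 21.8 × 0.5160 = 11.25 V.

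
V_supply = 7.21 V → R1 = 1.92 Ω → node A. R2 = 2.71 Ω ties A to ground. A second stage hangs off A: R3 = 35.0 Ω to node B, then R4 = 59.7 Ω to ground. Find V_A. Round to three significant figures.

V_A ≈ 4.17 V

Looking into the second stage from A: R3 + R4 = 94.70 Ω appears in parallel with R2.
R2 ‖ (R3+R4) = 2.635 Ω.
First divider: V_A = V_supply · 2.635/(1.92 + 2.635) = 4.171 V.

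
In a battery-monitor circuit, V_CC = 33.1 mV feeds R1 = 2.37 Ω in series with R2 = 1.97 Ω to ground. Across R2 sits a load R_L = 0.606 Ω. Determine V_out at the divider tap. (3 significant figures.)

First combine the lower leg with the load: R2 ‖ R_L = 0.4634 Ω.
Voltage divider with the loaded lower leg: V_out = 33.1 × 0.4634/(2.37 + 0.4634) = 33.1 × 0.1636 = 5.414 mV.
(Unloaded it would be 15.0 mV; the load pulls it down.)

V_out ≈ 5.41 mV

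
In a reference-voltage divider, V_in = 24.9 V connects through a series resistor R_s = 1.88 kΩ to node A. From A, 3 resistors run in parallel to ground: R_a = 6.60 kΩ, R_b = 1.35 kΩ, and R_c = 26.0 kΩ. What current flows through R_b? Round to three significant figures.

I ≈ 6.71 mA

Combine the parallel branches: R_p = (1/6.60 + 1/1.35 + 1/26.0)⁻¹ = 1.074 kΩ.
V_A = 24.9 × 1.074/2.954 = 9.055 V.
I(R_b) = V_A / R_b = 9.055/1.35 = 6.708 mA.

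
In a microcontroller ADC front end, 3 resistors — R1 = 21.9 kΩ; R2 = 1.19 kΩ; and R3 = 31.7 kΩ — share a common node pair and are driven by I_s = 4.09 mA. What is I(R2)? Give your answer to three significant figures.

I ≈ 3.75 mA

Total conductance ΣG = 1/21.9 + 1/1.19 + 1/31.7 = 0.9175 (units of 1/kΩ).
Current divider: I(R2) = I_s · G_k/ΣG = 4.09 × (0.8403/0.9175) = 4.09 × 0.9159 = 3.746 mA.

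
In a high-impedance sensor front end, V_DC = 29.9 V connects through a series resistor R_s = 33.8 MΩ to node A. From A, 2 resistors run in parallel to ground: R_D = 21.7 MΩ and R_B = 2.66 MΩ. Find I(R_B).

Equivalent of the parallel group: R_p = 2.370 MΩ.
Node voltage V_A = V_DC · R_p/(R_s + R_p) = 29.9 × 0.06551 = 1.959 V.
I(R_B) = V_A / R_B = 1.959/2.66 = 0.7364 µA.

I ≈ 0.736 µA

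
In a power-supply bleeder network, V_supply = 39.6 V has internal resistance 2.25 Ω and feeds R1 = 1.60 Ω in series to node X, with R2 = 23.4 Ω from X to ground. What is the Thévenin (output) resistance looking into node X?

R_th ≈ 3.31 Ω

R1' = 2.25 + 1.60 = 3.850 Ω (source resistance + R1).
With V_supply suppressed (replaced by a short), R_th = R1' ‖ R2 = (3.850 × 23.4)/(3.850 + 23.4) = 3.306 Ω.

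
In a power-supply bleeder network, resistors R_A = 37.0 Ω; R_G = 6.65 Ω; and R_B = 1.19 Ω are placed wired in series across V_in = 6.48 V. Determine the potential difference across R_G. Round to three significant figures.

V ≈ 0.961 V

Series total: ΣR = 37.0 + 6.65 + 1.19 = 44.84 Ω.
V = V_in · R/ΣR = 6.48 × 0.1483 = 0.9610 V.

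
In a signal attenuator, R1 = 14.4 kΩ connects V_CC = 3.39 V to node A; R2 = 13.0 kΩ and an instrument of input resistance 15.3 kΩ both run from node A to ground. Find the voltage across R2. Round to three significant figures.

The load sits in parallel with R2, giving an effective lower resistance R2' = R2·R_L/(R2+R_L) = 7.028 kΩ.
Now apply the divider: V_out = 3.39 × 0.3280 = 1.112 V.

V_out ≈ 1.11 V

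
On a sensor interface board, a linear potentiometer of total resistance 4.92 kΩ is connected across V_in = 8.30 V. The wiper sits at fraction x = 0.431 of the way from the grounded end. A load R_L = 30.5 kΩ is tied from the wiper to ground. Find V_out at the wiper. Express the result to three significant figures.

V_out ≈ 3.44 V

The pot divides into 2.799 kΩ above the wiper and 2.121 kΩ below.
Lower segment in parallel with the load: 2.121 ‖ 30.5 = 1.983 kΩ.
Loaded-divider output: V_out = 8.30 × 0.4146 = 3.441 V.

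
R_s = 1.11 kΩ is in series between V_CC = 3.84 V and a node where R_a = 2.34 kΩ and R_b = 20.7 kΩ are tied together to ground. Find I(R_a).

Equivalent of the parallel group: R_p = 2.102 kΩ.
V_A = 3.84 × 2.102/3.212 = 2.513 V.
Branch current I = V_A/R_a = 2.513/2.34 = 1.074 mA.

I ≈ 1.07 mA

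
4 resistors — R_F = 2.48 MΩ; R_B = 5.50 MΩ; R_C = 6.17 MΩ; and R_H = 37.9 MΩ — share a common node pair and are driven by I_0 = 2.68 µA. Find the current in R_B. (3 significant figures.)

Total conductance ΣG = 1/2.48 + 1/5.50 + 1/6.17 + 1/37.9 = 0.7735 (units of 1/MΩ).
By the current-divider rule, I = I_0 · G_k/ΣG = 2.68 × 0.2351 = 0.6300 µA.

I ≈ 0.630 µA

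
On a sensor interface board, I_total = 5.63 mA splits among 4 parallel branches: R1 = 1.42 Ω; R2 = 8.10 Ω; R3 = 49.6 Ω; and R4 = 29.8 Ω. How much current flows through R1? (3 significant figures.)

Total conductance ΣG = 1/1.42 + 1/8.10 + 1/49.6 + 1/29.8 = 0.8814 (units of 1/Ω).
Current divider: I(R1) = I_total · G_k/ΣG = 5.63 × (0.7042/0.8814) = 5.63 × 0.7990 = 4.498 mA.

I ≈ 4.50 mA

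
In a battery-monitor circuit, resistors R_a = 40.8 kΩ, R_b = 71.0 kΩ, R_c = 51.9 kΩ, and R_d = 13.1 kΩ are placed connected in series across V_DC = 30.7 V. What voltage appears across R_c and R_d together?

V ≈ 11.3 V

ΣR = 40.8 + 71.0 + 51.9 + 13.1 = 176.8 kΩ.
R_{R_c..R_d} = 51.9 + 13.1 = 65.00 kΩ.
By the voltage-divider rule, V = 30.7 × 65.00/176.8 = 11.29 V.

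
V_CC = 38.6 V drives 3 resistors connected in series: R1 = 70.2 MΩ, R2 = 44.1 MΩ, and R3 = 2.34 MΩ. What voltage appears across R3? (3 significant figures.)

V ≈ 0.774 V

Total series resistance ΣR = 70.2 + 44.1 + 2.34 = 116.6 MΩ.
V = V_CC · R/ΣR = 38.6 × 0.02006 = 0.7744 V.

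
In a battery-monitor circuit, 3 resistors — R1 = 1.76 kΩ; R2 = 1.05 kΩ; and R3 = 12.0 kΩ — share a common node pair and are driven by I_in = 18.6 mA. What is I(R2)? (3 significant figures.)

I ≈ 11.0 mA

Conductances: ΣG = 1/1.76 + 1/1.05 + 1/12.0 = 1.604 (1/kΩ).
R2 takes the fraction G_k/ΣG = 0.9524/1.604 = 0.5938, so I = 18.6 × 0.5938 = 11.04 mA.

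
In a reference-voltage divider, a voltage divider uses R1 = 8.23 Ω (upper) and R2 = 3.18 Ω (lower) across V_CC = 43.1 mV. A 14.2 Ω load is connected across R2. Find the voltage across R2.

First combine the lower leg with the load: R2 ‖ R_L = 2.598 Ω.
Now apply the divider: V_out = 43.1 × 0.2399 = 10.34 mV.

V_out ≈ 10.3 mV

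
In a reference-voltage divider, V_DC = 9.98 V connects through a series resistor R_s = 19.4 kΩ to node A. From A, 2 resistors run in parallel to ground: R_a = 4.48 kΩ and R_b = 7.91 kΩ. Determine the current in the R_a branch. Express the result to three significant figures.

Equivalent of the parallel group: R_p = 2.860 kΩ.
V_A by voltage divider: V_A = 9.98 × 2.860/(19.4 + 2.860) = 1.282 V.
I(R_a) = V_A / R_a = 1.282/4.48 = 0.2862 mA.
(Equivalently: I_total = 0.4483 mA, then current-divider fraction G_k/ΣG = 0.6384.)

I ≈ 0.286 mA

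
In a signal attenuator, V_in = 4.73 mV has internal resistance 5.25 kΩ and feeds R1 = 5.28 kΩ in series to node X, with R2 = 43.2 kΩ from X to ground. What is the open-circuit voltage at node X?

R1' = 5.25 + 5.28 = 10.53 kΩ (source resistance + R1).
V_th is the unloaded tap voltage: V_in · R2/(R1'+R2) = 4.73 × 0.8040 = 3.803 mV.

V_th ≈ 3.80 mV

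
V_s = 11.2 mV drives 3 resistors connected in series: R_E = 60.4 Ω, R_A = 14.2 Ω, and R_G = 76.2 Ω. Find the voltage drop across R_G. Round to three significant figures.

V ≈ 5.66 mV

Total series resistance ΣR = 60.4 + 14.2 + 76.2 = 150.8 Ω.
By the voltage-divider rule, V = 11.2 × 76.20/150.8 = 5.659 mV.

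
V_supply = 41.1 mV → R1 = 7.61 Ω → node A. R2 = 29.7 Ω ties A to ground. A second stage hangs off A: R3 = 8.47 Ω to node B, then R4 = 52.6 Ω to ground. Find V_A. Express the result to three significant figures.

Looking into the second stage from A: R3 + R4 = 61.07 Ω appears in parallel with R2.
Effective lower resistance at A: R2 ‖ 61.07 = 19.98 Ω.
First divider: V_A = V_supply · 19.98/(7.61 + 19.98) = 29.76 mV.

V_A ≈ 29.8 mV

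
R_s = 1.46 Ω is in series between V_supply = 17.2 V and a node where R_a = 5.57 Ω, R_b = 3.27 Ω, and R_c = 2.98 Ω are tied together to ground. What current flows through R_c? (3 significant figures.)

I ≈ 2.63 A

Combine the parallel branches: R_p = (1/5.57 + 1/3.27 + 1/2.98)⁻¹ = 1.218 Ω.
V_A = 17.2 × 1.218/2.678 = 7.823 V.
I(R_c) = V_A / R_c = 7.823/2.98 = 2.625 A.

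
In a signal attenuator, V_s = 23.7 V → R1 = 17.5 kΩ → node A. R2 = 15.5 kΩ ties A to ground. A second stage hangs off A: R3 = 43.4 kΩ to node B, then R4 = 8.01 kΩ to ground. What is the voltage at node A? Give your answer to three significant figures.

V_A ≈ 9.60 V

Looking into the second stage from A: R3 + R4 = 51.41 kΩ appears in parallel with R2.
Effective lower resistance at A: R2 ‖ 51.41 = 11.91 kΩ.
So V_A = 23.7 × 0.4050 = 9.597 V.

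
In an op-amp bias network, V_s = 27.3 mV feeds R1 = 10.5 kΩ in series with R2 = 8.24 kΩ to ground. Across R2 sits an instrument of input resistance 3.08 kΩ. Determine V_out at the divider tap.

V_out ≈ 4.80 mV

The load sits in parallel with R2, giving an effective lower resistance R2' = R2·R_L/(R2+R_L) = 2.242 kΩ.
Voltage divider with the loaded lower leg: V_out = 27.3 × 2.242/(10.5 + 2.242) = 27.3 × 0.1760 = 4.803 mV.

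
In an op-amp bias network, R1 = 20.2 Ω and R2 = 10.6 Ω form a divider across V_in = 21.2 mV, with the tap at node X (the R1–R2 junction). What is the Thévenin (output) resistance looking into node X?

R_th ≈ 6.95 Ω

Zeroing V_in shorts the top of R1 to ground, so R_th = R1 ‖ R2 = 6.952 Ω.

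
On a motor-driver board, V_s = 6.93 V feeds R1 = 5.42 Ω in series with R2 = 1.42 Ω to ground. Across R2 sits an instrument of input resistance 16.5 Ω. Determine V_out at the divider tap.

V_out ≈ 1.35 V

First combine the lower leg with the load: R2 ‖ R_L = 1.307 Ω.
Then V_out = V_s · R2'/(R1 + R2') = 6.93 × 1.307/6.727 = 1.347 V.
(Unloaded it would be 1.44 V; the load pulls it down.)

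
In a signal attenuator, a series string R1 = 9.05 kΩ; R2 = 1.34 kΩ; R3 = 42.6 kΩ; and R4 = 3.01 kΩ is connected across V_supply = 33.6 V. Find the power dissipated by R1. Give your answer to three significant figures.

P ≈ 3.26 mW

Series current I = V_supply/ΣR = 33.6/56.00 = 0.6000 mA.
V(R1) = I·R = 5.430 V; P = V·I = 5.430 × 0.6000 = 3.258 mW.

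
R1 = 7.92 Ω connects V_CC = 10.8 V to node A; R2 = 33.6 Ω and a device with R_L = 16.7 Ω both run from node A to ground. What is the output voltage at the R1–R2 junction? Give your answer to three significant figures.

V_out ≈ 6.32 V

First combine the lower leg with the load: R2 ‖ R_L = 11.16 Ω.
Now apply the divider: V_out = 10.8 × 0.5848 = 6.316 V.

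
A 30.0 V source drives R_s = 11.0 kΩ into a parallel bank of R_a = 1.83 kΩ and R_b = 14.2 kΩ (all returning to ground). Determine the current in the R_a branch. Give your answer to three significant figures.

I ≈ 2.11 mA

Equivalent of the parallel group: R_p = 1.621 kΩ.
V_A = 30.0 × 1.621/12.62 = 3.853 V.
Branch current I = V_A/R_a = 3.853/1.83 = 2.106 mA.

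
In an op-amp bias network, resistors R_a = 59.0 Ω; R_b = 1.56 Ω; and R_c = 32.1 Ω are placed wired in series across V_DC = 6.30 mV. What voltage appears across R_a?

Series total: ΣR = 59.0 + 1.56 + 32.1 = 92.66 Ω.
Voltage divider: V = V_DC · (59.00 / 92.66) = 6.30 × 0.6367 = 4.011 mV.

V ≈ 4.01 mV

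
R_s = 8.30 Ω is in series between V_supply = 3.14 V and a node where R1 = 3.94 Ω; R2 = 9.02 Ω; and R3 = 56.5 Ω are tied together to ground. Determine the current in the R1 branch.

I ≈ 0.191 A

Parallel bank: R_p = 1/(1/3.94 + 1/9.02 + 1/56.5) = 2.615 Ω.
Node voltage V_A = V_supply · R_p/(R_s + R_p) = 3.14 × 0.2396 = 0.7523 V.
I(R1) = V_A / R1 = 0.7523/3.94 = 0.1909 A.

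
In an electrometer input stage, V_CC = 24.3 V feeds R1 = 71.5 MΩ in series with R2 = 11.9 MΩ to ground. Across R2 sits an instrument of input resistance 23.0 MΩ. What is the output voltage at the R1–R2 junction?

R2 ‖ R_L = (11.9 × 23.0)/(11.9 + 23.0) = 7.842 MΩ.
Voltage divider with the loaded lower leg: V_out = 24.3 × 7.842/(71.5 + 7.842) = 24.3 × 0.09884 = 2.402 V.

V_out ≈ 2.40 V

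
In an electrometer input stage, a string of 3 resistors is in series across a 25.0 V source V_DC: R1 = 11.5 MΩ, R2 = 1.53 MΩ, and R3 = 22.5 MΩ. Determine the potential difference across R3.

V ≈ 15.8 V

ΣR = 11.5 + 1.53 + 22.5 = 35.53 MΩ.
V = V_DC · R/ΣR = 25.0 × 0.6333 = 15.83 V.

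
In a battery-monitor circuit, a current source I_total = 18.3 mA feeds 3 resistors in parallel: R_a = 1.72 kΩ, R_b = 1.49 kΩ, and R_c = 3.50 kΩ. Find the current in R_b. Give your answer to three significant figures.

Conductances: ΣG = 1/1.72 + 1/1.49 + 1/3.50 = 1.538 (1/kΩ).
Current divider: I(R_b) = I_total · G_k/ΣG = 18.3 × (0.6711/1.538) = 18.3 × 0.4363 = 7.984 mA.

I ≈ 7.98 mA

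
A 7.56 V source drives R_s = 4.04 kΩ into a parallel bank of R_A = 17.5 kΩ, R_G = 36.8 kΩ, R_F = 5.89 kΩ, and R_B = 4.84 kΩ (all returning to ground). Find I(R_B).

Parallel bank: R_p = 1/(1/17.5 + 1/36.8 + 1/5.89 + 1/4.84) = 2.171 kΩ.
V_A by voltage divider: V_A = 7.56 × 2.171/(4.04 + 2.171) = 2.642 V.
I(R_B) = V_A / R_B = 2.642/4.84 = 0.5459 mA.
(Check via current divider: I_total = 1.217 mA; share G_k/ΣG = 0.4485 → same result.)

I ≈ 0.546 mA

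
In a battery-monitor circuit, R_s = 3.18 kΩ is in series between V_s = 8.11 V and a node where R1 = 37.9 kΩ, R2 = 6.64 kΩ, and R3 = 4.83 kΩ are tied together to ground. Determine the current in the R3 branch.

Equivalent of the parallel group: R_p = 2.604 kΩ.
V_A = 8.11 × 2.604/5.784 = 3.651 V.
I(R3) = V_A / R3 = 3.651/4.83 = 0.7559 mA.

I ≈ 0.756 mA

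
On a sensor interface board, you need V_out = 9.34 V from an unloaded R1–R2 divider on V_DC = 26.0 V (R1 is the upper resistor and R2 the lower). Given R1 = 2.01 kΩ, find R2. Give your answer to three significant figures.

R2 ≈ 1.13 kΩ

The divider ratio is R2/(R1+R2) = 9.34/26.0 = 0.3592.
Rearranging, R2 = R1·k/(1−k) = 2.01 × 0.5606 = 1.127 kΩ.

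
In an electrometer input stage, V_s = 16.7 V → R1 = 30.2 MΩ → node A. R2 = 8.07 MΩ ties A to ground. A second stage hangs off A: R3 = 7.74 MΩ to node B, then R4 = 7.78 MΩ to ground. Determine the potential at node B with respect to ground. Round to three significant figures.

V_B ≈ 1.25 V

The second stage (R3 + R4 = 15.52 MΩ) loads node A in parallel with R2.
Effective lower resistance at A: R2 ‖ 15.52 = 5.309 MΩ.
So V_A = 16.7 × 0.1495 = 2.497 V.
Stage 2 is unloaded, so V_B = V_A · R4/(R3+R4) = 2.497 × 7.78/15.52 = 1.252 V.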